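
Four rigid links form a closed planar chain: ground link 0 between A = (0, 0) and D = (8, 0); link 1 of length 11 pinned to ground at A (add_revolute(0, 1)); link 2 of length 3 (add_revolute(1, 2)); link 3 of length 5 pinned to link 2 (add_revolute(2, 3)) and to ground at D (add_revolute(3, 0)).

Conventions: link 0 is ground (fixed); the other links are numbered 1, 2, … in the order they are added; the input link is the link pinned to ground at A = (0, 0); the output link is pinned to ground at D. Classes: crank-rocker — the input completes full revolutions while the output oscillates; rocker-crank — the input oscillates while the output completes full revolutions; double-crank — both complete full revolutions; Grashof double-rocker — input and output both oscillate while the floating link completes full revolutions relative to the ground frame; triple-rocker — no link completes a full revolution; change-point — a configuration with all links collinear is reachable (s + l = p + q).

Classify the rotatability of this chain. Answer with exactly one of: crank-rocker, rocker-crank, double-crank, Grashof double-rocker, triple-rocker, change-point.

lengths: ground=8, input=11, coupler=3, output=5
sorted: s=3 (shortest), l=11 (longest), p+q=13
s + l = 14 vs p + q = 13
s + l > p + q → non-Grashof → no link fully rotates → triple-rocker

triple-rocker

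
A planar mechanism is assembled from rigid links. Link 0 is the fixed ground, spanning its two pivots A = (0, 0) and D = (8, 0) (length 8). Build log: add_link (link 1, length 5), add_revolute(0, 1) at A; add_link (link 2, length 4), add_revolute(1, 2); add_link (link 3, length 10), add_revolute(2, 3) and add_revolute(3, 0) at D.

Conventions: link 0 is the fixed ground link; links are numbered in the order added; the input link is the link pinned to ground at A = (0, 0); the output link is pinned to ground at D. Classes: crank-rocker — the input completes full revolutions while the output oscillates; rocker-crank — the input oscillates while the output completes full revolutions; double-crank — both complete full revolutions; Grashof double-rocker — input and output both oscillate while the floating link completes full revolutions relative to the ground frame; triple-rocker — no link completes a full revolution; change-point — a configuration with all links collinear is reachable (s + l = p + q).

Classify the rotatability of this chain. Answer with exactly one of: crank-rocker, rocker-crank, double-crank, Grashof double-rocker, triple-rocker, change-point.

lengths: ground=8, input=5, coupler=4, output=10
sorted: s=4 (shortest), l=10 (longest), p+q=13
s + l = 14 vs p + q = 13
s + l > p + q → non-Grashof → no link fully rotates → triple-rocker

triple-rocker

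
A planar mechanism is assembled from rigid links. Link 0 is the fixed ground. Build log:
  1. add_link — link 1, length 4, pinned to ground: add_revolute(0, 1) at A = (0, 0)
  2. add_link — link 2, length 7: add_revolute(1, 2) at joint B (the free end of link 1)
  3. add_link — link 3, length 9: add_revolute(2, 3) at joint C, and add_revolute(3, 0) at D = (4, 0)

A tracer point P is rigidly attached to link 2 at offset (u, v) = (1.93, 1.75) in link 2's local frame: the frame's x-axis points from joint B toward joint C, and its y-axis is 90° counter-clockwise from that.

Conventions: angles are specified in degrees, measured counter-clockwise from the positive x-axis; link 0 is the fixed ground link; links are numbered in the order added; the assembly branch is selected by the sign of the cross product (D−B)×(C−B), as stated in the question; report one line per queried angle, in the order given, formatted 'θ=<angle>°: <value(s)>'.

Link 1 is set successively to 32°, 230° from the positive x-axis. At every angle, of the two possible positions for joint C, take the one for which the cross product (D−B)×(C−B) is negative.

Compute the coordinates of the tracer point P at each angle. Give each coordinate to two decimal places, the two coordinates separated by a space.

A=(0,0), D=(4.00,0)
θ=32°: B = A + 4.00·(cos32°, sin32°) = (3.3922, 2.1197)
θ=32°: |BD| = 2.2051
θ=32°: circle(B,7.00) ∩ circle(D,9.00): a=-6.1534, h=3.3371
θ=32°:   candidates: C₊=(4.9039,8.9545) cross=7.359; C₋=(-1.5117,7.1148) cross=-7.359
θ=32°:   branch - wants cross < 0 → take C=(-1.5117,7.1148) (cross=-7.359)
θ=32°: ex = (C−B)/|BC| = (-0.7006,0.7136); ey = (-0.7136,-0.7006)
θ=32°: P = B + 1.93·ex + 1.75·ey = (0.7913,2.2709)
θ=230°: B = A + 4.00·(cos230°, sin230°) = (-2.5712, -3.0642)
θ=230°: |BD| = 7.2505
θ=230°: circle(B,7.00) ∩ circle(D,9.00): a=1.4185, h=6.8548
θ=230°:   candidates: C₊=(-4.1825,3.7478) cross=49.700; C₋=(1.6114,-8.6772) cross=-49.700
θ=230°:   branch - wants cross < 0 → take C=(1.6114,-8.6772) (cross=-49.700)
θ=230°: ex = (C−B)/|BC| = (0.5975,-0.8019); ey = (0.8019,0.5975)
θ=230°: P = B + 1.93·ex + 1.75·ey = (-0.0147,-3.5661)

θ=32°: 0.79 2.27
θ=230°: -0.01 -3.57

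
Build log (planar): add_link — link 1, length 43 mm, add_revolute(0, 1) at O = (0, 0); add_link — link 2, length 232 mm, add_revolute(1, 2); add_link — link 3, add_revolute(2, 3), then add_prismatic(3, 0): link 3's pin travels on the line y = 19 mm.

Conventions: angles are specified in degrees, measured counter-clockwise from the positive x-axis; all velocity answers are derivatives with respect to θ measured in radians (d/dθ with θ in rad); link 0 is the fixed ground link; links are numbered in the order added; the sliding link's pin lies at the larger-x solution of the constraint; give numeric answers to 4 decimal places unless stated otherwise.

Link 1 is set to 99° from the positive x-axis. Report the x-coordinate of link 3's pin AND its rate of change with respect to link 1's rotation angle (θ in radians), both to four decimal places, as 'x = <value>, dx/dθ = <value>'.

geometry: r = 43 mm, L = 232 mm, e = 19 mm
crank pin P = (r cos θ, r sin θ) = (-6.726682, 42.470599)
h = r sin θ − e = 42.470599 − 19 = 23.470599
x = r cos θ + √(L² − h²) = -6.726682 + 230.809729 = 224.083047
dx/dθ = −r sin θ − h·r cos θ/√(L² − h²) (θ in radians; h = 23.470599) = -41.786575

x = 224.0830, dx/dθ = -41.7866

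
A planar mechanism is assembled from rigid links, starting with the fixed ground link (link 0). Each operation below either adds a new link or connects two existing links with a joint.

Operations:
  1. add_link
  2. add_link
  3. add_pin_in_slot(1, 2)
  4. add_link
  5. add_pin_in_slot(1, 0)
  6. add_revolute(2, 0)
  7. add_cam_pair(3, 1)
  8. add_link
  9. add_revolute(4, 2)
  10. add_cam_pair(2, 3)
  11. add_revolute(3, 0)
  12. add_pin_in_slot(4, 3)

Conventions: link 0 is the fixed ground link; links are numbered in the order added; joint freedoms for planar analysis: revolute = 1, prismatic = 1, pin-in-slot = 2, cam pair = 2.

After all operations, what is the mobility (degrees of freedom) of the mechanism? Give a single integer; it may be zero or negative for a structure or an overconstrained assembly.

link 0 = ground. State L|J1|J2 = 1|0|0
+link1  2|0|0
+link2  3|0|0
PS(1,2) f=2→J2  3|0|1
+link3  4|0|1
PS(1,0) f=2→J2  4|0|2
R(2,0) f=1→J1  4|1|2
C(3,1) f=2→J2  4|1|3
+link4  5|1|3
R(4,2) f=1→J1  5|2|3
C(2,3) f=2→J2  5|2|4
R(3,0) f=1→J1  5|3|4
PS(4,3) f=2→J2  5|3|5
M = 3(5−1)−2·3−5 = 12−6−5 = 1

M = 1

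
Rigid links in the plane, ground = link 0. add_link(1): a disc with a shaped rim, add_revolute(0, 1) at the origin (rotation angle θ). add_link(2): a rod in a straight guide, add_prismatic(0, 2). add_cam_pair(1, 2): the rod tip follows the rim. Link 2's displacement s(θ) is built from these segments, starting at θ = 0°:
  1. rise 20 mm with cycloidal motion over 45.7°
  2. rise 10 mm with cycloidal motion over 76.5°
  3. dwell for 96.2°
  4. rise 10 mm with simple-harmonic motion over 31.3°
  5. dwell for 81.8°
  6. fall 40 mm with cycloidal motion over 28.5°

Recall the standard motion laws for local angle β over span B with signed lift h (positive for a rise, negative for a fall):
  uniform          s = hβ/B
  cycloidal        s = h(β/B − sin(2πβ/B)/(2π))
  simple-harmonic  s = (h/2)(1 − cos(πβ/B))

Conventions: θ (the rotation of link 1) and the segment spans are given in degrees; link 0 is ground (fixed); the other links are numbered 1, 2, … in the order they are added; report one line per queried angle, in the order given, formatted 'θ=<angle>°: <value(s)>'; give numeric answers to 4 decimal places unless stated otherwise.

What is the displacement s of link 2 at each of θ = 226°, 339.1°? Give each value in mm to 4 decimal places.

segment 1 (0° to 45.7°, cycloidal, h = 20) is passed completely: s = 0.0000 + (20) = 20.0000
segment 2 (45.7° to 122.2°, cycloidal, h = 10) is passed completely: s = 20.0000 + (10) = 30.0000
segment 3 (122.2° to 218.4°, dwell): s unchanged at 30.0000
θ = 226° falls in segment 4 (218.4° to 249.7°, simple-harmonic, h = 10): β = 226 − 218.4 = 7.6°, B = 31.3°; Δs = 10/2·(1 − cos(π·0.2428)) = 1.3855; s = 30.0000 + 1.3855 = 31.3855
segment 4 (218.4° to 249.7°, simple-harmonic, h = 10) is passed completely: s = 30.0000 + (10) = 40.0000
segment 5 (249.7° to 331.5°, dwell): s unchanged at 40.0000
θ = 339.1° falls in segment 6 (331.5° to 360°, cycloidal, h = -40): β = 339.1 − 331.5 = 7.6°, B = 28.5°; Δs = -40·(0.2667 − sin(2π·0.2667)/(2π)) = -4.3353; s = 40.0000 − 4.3353 = 35.6647

θ=226°: 31.3855
θ=339.1°: 35.6647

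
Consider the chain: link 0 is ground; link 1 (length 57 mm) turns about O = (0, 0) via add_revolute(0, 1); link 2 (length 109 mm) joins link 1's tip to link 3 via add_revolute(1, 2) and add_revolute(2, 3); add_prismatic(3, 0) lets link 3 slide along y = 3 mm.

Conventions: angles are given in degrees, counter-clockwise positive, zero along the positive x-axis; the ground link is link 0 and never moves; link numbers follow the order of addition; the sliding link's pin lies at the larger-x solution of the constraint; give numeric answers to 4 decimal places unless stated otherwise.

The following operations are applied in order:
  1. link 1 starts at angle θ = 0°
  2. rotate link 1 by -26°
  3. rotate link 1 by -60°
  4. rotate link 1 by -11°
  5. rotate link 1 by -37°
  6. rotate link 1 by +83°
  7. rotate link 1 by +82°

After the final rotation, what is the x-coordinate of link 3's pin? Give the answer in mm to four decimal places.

geometry: r = 57 mm, L = 109 mm, e = 3 mm; θ starts at 0°
rotate link 1 by -26°: θ ← 0° -26° = -26°
rotate link 1 by -60°: θ ← -26° -60° = -86°
rotate link 1 by -11°: θ ← -86° -11° = -97°
rotate link 1 by -37°: θ ← -97° -37° = -134°
rotate link 1 by +83°: θ ← -134° +83° = -51°
rotate link 1 by +82°: θ ← -51° +82° = 31°
crank pin P = (r cos θ, r sin θ) = (48.858536, 29.357170)
h = r sin θ − e = 29.357170 − 3 = 26.357170
x = r cos θ + √(L² − h²) = 48.858536 + 105.765304 = 154.623840

154.6238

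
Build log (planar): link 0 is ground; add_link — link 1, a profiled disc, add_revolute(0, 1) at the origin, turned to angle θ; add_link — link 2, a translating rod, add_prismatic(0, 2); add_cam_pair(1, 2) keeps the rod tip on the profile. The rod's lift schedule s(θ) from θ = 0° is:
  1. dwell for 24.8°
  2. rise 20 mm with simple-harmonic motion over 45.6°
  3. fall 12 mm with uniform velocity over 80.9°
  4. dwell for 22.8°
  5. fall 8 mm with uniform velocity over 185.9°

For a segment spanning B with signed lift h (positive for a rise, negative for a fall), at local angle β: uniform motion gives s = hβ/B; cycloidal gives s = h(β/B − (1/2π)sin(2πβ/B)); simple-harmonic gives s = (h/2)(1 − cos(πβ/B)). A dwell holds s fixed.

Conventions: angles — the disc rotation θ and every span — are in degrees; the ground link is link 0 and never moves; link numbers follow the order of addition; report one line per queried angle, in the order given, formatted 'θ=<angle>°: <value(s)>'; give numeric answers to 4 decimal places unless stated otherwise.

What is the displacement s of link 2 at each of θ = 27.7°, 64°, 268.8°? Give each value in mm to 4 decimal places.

seg 1 [0°–24.8°] dwell: s stays 0.0000
seg 2 [24.8°–70.4°] simple-harmonic, h=20: θ=27.7° here. β=2.9, B=45.6. 20/2·(1 − cos(π·0.0636)) = 0.1989 → s = 0.1989
seg 2 [24.8°–70.4°] simple-harmonic, h=20: θ=64° here. β=39.2, B=45.6. 20/2·(1 − cos(π·0.8596)) = 19.0436 → s = 19.0436
seg 2 [24.8°–70.4°] simple-harmonic, h=20: full span → s += 20 → s = 20.0000
seg 3 [70.4°–151.3°] uniform, h=-12: full span → s += -12 → s = 8.0000
seg 4 [151.3°–174.1°] dwell: s stays 8.0000
seg 5 [174.1°–360°] uniform, h=-8: θ=268.8° here. β=94.7, B=185.9. -8·94.7/185.9 = -4.0753 → s = 3.9247

θ=27.7°: 0.1989
θ=64°: 19.0436
θ=268.8°: 3.9247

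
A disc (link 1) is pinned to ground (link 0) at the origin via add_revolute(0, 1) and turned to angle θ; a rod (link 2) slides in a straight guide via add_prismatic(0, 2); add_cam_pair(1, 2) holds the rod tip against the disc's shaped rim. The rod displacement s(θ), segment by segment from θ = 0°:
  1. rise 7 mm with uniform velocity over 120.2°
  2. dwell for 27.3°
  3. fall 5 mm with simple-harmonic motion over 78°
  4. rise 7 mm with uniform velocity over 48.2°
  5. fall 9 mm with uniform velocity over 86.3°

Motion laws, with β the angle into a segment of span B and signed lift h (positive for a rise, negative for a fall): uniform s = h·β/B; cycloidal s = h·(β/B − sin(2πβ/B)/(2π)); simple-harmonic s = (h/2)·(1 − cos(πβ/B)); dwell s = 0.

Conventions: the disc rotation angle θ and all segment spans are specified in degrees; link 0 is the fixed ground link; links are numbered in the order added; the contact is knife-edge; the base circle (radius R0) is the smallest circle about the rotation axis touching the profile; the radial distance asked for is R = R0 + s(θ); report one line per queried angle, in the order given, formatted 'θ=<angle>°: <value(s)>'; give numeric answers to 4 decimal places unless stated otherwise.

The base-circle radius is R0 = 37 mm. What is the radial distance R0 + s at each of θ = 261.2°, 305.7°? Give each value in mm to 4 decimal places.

segment 1 (0° to 120.2°, uniform, h = 7) is passed completely: s = 0.0000 + (7) = 7.0000
segment 2 (120.2° to 147.5°, dwell): s unchanged at 7.0000
segment 3 (147.5° to 225.5°, simple-harmonic, h = -5) is passed completely: s = 7.0000 + (-5) = 2.0000
θ = 261.2° falls in segment 4 (225.5° to 273.7°, uniform, h = 7): β = 261.2 − 225.5 = 35.7°, B = 48.2°; Δs = 7·35.7/48.2 = 5.1846; s = 2.0000 + 5.1846 = 7.1846
segment 4 (225.5° to 273.7°, uniform, h = 7) is passed completely: s = 2.0000 + (7) = 9.0000
θ = 305.7° falls in segment 5 (273.7° to 360°, uniform, h = -9): β = 305.7 − 273.7 = 32°, B = 86.3°; Δs = -9·32/86.3 = -3.3372; s = 9.0000 − 3.3372 = 5.6628
θ=261.2°: R = R0 + s = 37 + 7.1846 = 44.1846
θ=305.7°: R = R0 + s = 37 + 5.6628 = 42.6628

θ=261.2°: 44.1846
θ=305.7°: 42.6628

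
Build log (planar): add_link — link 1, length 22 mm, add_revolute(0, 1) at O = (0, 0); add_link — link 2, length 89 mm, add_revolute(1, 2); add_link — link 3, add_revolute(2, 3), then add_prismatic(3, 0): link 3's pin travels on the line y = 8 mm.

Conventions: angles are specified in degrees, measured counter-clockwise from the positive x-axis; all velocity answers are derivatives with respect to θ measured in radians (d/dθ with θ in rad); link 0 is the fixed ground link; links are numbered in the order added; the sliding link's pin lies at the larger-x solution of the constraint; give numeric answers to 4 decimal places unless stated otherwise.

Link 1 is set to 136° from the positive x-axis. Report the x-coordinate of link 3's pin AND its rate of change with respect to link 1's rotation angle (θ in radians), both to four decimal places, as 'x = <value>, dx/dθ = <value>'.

geometry: r = 22 mm, L = 89 mm, e = 8 mm
crank pin P = (r cos θ, r sin θ) = (-15.825476, 15.282484)
h = r sin θ − e = 15.282484 − 8 = 7.282484
x = r cos θ + √(L² − h²) = -15.825476 + 88.701553 = 72.876077
dx/dθ = −r sin θ − h·r cos θ/√(L² − h²) (θ in radians; h = 7.282484) = -13.983197

x = 72.8761, dx/dθ = -13.9832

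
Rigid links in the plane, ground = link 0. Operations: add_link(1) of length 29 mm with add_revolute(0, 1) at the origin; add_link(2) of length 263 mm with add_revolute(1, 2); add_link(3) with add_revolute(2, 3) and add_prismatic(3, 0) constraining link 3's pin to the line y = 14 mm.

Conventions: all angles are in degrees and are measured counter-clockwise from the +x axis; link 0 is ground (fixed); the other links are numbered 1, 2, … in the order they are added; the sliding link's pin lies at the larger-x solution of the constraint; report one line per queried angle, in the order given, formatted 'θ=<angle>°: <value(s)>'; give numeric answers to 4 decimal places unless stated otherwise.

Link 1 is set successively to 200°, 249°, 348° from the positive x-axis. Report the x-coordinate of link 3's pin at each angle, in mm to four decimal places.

geometry: r = 29 mm, L = 263 mm, e = 14 mm
θ=200°: crank pin P = (r cos θ, r sin θ) = (-27.251086, -9.918584)
θ=200°: h = r sin θ − e = -9.918584 − 14 = -23.918584
θ=200°: x = r cos θ + √(L² − h²) = -27.251086 + 261.910102 = 234.659016
θ=249°: crank pin P = (r cos θ, r sin θ) = (-10.392671, -27.073832)
θ=249°: h = r sin θ − e = -27.073832 − 14 = -41.073832
θ=249°: x = r cos θ + √(L² − h²) = -10.392671 + 259.772863 = 249.380192
θ=348°: crank pin P = (r cos θ, r sin θ) = (28.366280, -6.029439)
θ=348°: h = r sin θ − e = -6.029439 − 14 = -20.029439
θ=348°: x = r cos θ + √(L² − h²) = 28.366280 + 262.236194 = 290.602475

θ=200°: 234.6590
θ=249°: 249.3802
θ=348°: 290.6025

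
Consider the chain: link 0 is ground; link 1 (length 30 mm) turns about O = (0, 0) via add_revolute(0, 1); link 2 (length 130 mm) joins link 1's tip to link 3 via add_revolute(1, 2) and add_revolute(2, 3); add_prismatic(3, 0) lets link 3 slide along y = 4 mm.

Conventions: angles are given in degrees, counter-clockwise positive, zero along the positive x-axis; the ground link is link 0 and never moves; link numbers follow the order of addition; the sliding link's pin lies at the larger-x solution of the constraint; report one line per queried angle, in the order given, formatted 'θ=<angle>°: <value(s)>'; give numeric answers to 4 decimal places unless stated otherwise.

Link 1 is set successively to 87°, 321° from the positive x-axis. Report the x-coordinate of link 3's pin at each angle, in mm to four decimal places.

geometry: r = 30 mm, L = 130 mm, e = 4 mm
θ=87°: crank pin P = (r cos θ, r sin θ) = (1.570079, 29.958886)
θ=87°: h = r sin θ − e = 29.958886 − 4 = 25.958886
θ=87°: x = r cos θ + √(L² − h²) = 1.570079 + 127.381852 = 128.951931
θ=321°: crank pin P = (r cos θ, r sin θ) = (23.314379, -18.879612)
θ=321°: h = r sin θ − e = -18.879612 − 4 = -22.879612
θ=321°: x = r cos θ + √(L² − h²) = 23.314379 + 127.970791 = 151.285170

θ=87°: 128.9519
θ=321°: 151.2852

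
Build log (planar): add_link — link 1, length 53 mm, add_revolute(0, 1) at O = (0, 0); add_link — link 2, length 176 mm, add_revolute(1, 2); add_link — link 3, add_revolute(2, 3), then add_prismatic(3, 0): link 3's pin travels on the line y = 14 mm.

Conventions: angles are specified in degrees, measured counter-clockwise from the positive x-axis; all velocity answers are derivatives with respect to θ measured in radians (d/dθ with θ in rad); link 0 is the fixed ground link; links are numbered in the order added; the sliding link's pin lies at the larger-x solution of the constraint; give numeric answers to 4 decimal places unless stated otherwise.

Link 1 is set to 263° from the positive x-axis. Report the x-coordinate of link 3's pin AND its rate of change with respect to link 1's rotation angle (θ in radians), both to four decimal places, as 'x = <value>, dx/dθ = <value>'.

geometry: r = 53 mm, L = 176 mm, e = 14 mm
crank pin P = (r cos θ, r sin θ) = (-6.459075, -52.604946)
h = r sin θ − e = -52.604946 − 14 = -66.604946
x = r cos θ + √(L² − h²) = -6.459075 + 162.910347 = 156.451272
dx/dθ = −r sin θ − h·r cos θ/√(L² − h²) (θ in radians; h = -66.604946) = 49.964191

x = 156.4513, dx/dθ = 49.9642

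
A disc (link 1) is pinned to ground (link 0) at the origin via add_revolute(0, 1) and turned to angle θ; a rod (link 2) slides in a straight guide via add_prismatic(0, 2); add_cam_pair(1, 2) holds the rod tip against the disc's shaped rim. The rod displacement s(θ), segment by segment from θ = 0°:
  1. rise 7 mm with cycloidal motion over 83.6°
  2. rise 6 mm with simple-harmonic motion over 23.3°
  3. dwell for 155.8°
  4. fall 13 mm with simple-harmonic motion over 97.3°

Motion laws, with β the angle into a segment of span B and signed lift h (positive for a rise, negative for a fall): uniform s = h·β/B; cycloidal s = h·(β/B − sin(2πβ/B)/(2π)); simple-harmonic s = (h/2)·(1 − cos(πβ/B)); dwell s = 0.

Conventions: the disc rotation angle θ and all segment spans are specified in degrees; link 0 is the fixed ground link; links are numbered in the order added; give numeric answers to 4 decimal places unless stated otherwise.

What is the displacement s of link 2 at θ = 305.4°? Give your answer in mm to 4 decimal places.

segment 1 (0° to 83.6°, cycloidal, h = 7) is passed completely: s = 0.0000 + (7) = 7.0000
segment 2 (83.6° to 106.9°, simple-harmonic, h = 6) is passed completely: s = 7.0000 + (6) = 13.0000
segment 3 (106.9° to 262.7°, dwell): s unchanged at 13.0000
θ = 305.4° falls in segment 4 (262.7° to 360°, simple-harmonic, h = -13): β = 305.4 − 262.7 = 42.7°, B = 97.3°; Δs = -13/2·(1 − cos(π·0.4388)) = -5.2589; s = 13.0000 − 5.2589 = 7.7411

7.7411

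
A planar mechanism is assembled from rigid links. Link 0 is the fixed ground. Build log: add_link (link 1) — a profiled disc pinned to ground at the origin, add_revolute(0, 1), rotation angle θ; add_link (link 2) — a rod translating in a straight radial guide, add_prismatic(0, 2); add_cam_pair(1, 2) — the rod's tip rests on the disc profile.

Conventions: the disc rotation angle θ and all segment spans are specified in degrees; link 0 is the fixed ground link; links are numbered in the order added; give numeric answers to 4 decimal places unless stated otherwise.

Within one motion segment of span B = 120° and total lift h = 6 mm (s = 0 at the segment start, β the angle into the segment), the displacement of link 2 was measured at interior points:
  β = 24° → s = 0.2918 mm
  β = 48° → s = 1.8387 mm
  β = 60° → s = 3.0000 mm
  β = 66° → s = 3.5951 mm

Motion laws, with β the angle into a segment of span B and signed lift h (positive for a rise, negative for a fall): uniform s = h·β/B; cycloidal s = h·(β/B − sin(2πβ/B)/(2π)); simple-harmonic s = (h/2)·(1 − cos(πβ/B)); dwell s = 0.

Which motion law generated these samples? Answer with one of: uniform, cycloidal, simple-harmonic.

candidates at β/B = r: uniform s = h·r (linear in β); cycloidal s = h·(r − sin(2πr)/(2π)); simple-harmonic s = (h/2)(1 − cos(πr))
β=24°: printed 0.2918 | uniform 1.2000, cycloidal 0.2918, simple-harmonic 0.5729
β=48°: printed 1.8387 | uniform 2.4000, cycloidal 1.8387, simple-harmonic 2.0729
β=60°: printed 3.0000 | uniform 3.0000, cycloidal 3.0000, simple-harmonic 3.0000
β=66°: printed 3.5951 | uniform 3.3000, cycloidal 3.5951, simple-harmonic 3.4693
only one law matches every sample → cycloidal

cycloidal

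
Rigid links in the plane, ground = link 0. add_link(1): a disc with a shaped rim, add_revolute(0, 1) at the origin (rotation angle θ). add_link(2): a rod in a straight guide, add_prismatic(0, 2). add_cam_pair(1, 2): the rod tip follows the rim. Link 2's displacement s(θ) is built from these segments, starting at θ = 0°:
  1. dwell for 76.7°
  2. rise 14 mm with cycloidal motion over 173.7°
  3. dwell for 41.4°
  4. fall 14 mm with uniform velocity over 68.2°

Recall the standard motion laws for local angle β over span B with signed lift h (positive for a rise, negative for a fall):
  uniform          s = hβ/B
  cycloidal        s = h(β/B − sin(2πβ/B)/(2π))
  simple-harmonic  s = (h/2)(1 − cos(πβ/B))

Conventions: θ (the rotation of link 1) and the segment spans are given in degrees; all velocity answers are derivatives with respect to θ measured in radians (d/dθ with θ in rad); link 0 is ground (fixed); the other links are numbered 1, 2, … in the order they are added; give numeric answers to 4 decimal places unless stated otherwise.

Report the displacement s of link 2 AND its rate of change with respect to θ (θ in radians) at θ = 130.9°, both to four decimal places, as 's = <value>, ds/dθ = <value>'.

segment 1 (0° to 76.7°, dwell): s unchanged at 0.0000
θ = 130.9° falls in segment 2 (76.7° to 250.4°, cycloidal, h = 14): β = 130.9 − 76.7 = 54.2°, B = 173.7°; Δs = 14·(0.3120 − sin(2π·0.3120)/(2π)) = 2.3074; s = 0.0000 + 2.3074 = 2.3074
velocity in seg [76.7°–250.4°] (cycloidal), θ in radians: β = 54.2° = 0.9460 rad, B = 173.7° = 3.0316 rad; ds/dθ = (h/B)(1 − cos(2πβ/B)) = (14/3.0316)(1 − cos(2π·0.3120)) = 6.372640 mm/rad

s = 2.3074, ds/dθ = 6.3726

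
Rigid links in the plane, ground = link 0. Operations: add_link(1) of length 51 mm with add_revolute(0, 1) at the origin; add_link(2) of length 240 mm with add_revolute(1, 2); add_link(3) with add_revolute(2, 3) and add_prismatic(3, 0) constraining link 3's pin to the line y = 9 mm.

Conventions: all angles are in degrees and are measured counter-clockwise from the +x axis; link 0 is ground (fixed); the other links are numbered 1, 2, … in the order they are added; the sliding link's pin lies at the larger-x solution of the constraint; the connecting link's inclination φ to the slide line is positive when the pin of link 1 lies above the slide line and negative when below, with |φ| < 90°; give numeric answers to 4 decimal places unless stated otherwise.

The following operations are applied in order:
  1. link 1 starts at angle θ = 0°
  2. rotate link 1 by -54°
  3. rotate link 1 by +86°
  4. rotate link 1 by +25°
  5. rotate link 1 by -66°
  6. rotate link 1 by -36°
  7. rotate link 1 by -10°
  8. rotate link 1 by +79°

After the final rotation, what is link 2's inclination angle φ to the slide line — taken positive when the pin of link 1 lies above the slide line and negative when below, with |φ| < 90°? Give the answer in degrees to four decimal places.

geometry: r = 51 mm, L = 240 mm, e = 9 mm; θ starts at 0°
rotate link 1 by -54°: θ ← 0° -54° = -54°
rotate link 1 by +86°: θ ← -54° +86° = 32°
rotate link 1 by +25°: θ ← 32° +25° = 57°
rotate link 1 by -66°: θ ← 57° -66° = -9°
rotate link 1 by -36°: θ ← -9° -36° = -45°
rotate link 1 by -10°: θ ← -45° -10° = -55°
rotate link 1 by +79°: θ ← -55° +79° = 24°
h = r sin θ − e = 20.743569 − 9 = 11.743569
sin φ = h / L = 11.743569 / 240 = 0.04893154
φ = arcsin(0.04893154) = 2.804691°

2.8047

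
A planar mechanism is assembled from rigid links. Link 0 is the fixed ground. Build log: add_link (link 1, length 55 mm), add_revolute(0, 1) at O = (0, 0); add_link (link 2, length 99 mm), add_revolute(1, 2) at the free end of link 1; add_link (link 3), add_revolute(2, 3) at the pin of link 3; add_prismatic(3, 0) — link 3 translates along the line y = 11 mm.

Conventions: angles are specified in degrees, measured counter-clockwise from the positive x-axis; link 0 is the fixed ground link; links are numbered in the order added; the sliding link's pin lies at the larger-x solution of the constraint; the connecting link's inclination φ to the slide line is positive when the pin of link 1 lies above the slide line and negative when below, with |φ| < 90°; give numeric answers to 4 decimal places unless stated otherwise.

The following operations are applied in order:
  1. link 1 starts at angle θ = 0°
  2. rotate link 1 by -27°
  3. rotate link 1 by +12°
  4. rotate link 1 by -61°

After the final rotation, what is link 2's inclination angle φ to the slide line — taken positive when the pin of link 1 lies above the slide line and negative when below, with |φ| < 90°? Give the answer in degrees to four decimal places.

geometry: r = 55 mm, L = 99 mm, e = 11 mm; θ starts at 0°
rotate link 1 by -27°: θ ← 0° -27° = -27°
rotate link 1 by +12°: θ ← -27° +12° = -15°
rotate link 1 by -61°: θ ← -15° -61° = -76°
h = r sin θ − e = -53.366265 − 11 = -64.366265
sin φ = h / L = -64.366265 / 99 = -0.65016429
φ = arcsin(-0.65016429) = -40.553990°

-40.5540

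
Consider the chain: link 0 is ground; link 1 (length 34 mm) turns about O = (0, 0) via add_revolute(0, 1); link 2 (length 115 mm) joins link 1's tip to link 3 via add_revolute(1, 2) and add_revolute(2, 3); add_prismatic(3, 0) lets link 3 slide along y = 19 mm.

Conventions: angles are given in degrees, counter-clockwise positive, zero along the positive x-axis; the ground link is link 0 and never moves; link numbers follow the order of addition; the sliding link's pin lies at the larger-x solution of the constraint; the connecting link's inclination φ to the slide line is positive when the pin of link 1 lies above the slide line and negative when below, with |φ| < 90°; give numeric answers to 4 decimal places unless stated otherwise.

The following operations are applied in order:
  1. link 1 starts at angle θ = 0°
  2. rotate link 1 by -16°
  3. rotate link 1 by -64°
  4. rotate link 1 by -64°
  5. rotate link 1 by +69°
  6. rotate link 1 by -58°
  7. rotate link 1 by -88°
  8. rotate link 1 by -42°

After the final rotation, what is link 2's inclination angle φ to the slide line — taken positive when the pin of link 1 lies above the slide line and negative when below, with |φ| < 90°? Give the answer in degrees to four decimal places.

geometry: r = 34 mm, L = 115 mm, e = 19 mm; θ starts at 0°
rotate link 1 by -16°: θ ← 0° -16° = -16°
rotate link 1 by -64°: θ ← -16° -64° = -80°
rotate link 1 by -64°: θ ← -80° -64° = -144°
rotate link 1 by +69°: θ ← -144° +69° = -75°
rotate link 1 by -58°: θ ← -75° -58° = -133°
rotate link 1 by -88°: θ ← -133° -88° = -221°
rotate link 1 by -42°: θ ← -221° -42° = -263°
h = r sin θ − e = 33.746569 − 19 = 14.746569
sin φ = h / L = 14.746569 / 115 = 0.12823104
φ = arcsin(0.12823104) = 7.367383°

7.3674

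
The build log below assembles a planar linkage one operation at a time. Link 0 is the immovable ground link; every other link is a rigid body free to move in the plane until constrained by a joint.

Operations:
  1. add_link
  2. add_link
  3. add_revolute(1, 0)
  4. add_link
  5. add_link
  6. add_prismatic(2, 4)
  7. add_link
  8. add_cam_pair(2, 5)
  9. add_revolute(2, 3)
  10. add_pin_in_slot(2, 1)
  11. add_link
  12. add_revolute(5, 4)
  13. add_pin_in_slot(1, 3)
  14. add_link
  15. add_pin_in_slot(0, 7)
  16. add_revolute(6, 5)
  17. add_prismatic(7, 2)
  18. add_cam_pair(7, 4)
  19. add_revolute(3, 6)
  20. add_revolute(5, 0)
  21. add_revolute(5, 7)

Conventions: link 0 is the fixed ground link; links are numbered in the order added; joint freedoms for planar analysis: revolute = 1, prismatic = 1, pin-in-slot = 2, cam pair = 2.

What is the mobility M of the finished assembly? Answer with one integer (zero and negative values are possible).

ground; <1,0,0>
#1 <2,0,0>
#2 <3,0,0>
R:1↔0 J1 <3,1,0>
#3 <4,1,0>
#4 <5,1,0>
P:2↔4 J1 <5,2,0>
#5 <6,2,0>
C:2↔5 J2 <6,2,1>
R:2↔3 J1 <6,3,1>
PS:2↔1 J2 <6,3,2>
#6 <7,3,2>
R:5↔4 J1 <7,4,2>
PS:1↔3 J2 <7,4,3>
#7 <8,4,3>
PS:0↔7 J2 <8,4,4>
R:6↔5 J1 <8,5,4>
P:7↔2 J1 <8,6,4>
C:7↔4 J2 <8,6,5>
R:3↔6 J1 <8,7,5>
R:5↔0 J1 <8,8,5>
R:5↔7 J1 <8,9,5>
3×7 − 2×9 − 1×5 = -2

M = -2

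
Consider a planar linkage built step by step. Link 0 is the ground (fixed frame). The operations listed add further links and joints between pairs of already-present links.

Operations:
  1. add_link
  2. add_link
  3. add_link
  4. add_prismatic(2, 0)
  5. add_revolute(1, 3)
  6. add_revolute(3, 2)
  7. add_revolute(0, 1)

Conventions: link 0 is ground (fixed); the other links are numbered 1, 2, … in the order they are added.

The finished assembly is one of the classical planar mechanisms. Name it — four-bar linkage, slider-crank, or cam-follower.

links: 4 (incl. ground); joints: 3 revolute, 1 prismatic, 0 higher (cam) pair, forming one closed loop
4 links, 3 revolutes + 1 prismatic in one loop → slider-crank

slider-crank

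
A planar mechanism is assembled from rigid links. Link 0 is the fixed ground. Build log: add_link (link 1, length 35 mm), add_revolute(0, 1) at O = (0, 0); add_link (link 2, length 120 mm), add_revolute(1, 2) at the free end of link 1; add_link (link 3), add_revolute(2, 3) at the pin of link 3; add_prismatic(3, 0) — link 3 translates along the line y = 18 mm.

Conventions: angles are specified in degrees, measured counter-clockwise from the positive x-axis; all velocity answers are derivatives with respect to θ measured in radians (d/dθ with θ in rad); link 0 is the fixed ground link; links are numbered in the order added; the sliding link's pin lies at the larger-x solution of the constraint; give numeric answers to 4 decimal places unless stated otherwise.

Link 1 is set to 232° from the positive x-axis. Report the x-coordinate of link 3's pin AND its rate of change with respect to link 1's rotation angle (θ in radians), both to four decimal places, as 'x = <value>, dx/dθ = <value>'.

geometry: r = 35 mm, L = 120 mm, e = 18 mm
crank pin P = (r cos θ, r sin θ) = (-21.548152, -27.580376)
h = r sin θ − e = -27.580376 − 18 = -45.580376
x = r cos θ + √(L² − h²) = -21.548152 + 111.006438 = 89.458286
dx/dθ = −r sin θ − h·r cos θ/√(L² − h²) (θ in radians; h = -45.580376) = 18.732485

x = 89.4583, dx/dθ = 18.7325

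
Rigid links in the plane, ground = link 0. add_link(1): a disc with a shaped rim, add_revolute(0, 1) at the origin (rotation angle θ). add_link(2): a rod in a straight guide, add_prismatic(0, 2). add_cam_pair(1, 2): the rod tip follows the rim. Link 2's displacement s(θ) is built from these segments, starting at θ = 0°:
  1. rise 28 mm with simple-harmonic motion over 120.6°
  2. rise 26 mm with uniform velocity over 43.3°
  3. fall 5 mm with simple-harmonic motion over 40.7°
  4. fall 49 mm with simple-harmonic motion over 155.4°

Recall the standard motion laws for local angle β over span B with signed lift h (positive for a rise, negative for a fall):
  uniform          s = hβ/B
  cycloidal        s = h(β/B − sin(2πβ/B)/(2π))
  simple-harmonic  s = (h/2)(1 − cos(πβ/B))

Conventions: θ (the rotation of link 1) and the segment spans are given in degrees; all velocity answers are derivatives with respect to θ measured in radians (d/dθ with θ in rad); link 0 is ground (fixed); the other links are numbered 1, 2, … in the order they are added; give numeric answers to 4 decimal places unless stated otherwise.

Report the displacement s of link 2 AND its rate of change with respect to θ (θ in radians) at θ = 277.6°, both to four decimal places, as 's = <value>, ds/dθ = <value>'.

segment 1 (0° to 120.6°, simple-harmonic, h = 28) is passed completely: s = 0.0000 + (28) = 28.0000
segment 2 (120.6° to 163.9°, uniform, h = 26) is passed completely: s = 28.0000 + (26) = 54.0000
segment 3 (163.9° to 204.6°, simple-harmonic, h = -5) is passed completely: s = 54.0000 + (-5) = 49.0000
θ = 277.6° falls in segment 4 (204.6° to 360°, simple-harmonic, h = -49): β = 277.6 − 204.6 = 73°, B = 155.4°; Δs = -49/2·(1 − cos(π·0.4698)) = -22.1756; s = 49.0000 − 22.1756 = 26.8244
velocity in seg [204.6°–360°] (simple-harmonic), θ in radians: β = 73° = 1.2741 rad, B = 155.4° = 2.7122 rad; ds/dθ = (πh/(2B)) sin(πβ/B) = (π·(-49)/(2·2.7122)) sin(π·0.4698) = -28.250374 mm/rad

s = 26.8244, ds/dθ = -28.2504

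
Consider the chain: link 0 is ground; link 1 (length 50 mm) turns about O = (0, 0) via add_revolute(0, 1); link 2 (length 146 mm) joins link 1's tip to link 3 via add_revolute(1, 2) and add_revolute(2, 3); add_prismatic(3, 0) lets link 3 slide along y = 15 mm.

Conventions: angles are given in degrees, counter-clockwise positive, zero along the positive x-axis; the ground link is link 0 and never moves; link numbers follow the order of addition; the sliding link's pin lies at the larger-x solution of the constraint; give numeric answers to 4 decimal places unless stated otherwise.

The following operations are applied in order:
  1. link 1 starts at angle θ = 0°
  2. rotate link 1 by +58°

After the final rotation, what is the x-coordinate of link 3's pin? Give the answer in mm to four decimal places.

geometry: r = 50 mm, L = 146 mm, e = 15 mm; θ starts at 0°
rotate link 1 by +58°: θ ← 0° +58° = 58°
crank pin P = (r cos θ, r sin θ) = (26.495963, 42.402405)
h = r sin θ − e = 42.402405 − 15 = 27.402405
x = r cos θ + √(L² − h²) = 26.495963 + 143.405398 = 169.901361

169.9014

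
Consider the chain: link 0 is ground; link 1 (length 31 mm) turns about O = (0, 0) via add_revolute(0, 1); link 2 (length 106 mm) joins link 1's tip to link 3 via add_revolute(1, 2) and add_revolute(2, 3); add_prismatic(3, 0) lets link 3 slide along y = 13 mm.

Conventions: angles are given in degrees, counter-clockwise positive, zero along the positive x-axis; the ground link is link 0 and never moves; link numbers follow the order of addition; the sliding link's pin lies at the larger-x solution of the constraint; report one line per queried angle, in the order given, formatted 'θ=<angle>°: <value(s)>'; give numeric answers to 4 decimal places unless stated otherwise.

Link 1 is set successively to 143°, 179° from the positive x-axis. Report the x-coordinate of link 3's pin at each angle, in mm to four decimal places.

geometry: r = 31 mm, L = 106 mm, e = 13 mm
θ=143°: crank pin P = (r cos θ, r sin θ) = (-24.757701, 18.656266)
θ=143°: h = r sin θ − e = 18.656266 − 13 = 5.656266
θ=143°: x = r cos θ + √(L² − h²) = -24.757701 + 105.848980 = 81.091280
θ=179°: crank pin P = (r cos θ, r sin θ) = (-30.995279, 0.541025)
θ=179°: h = r sin θ − e = 0.541025 − 13 = -12.458975
θ=179°: x = r cos θ + √(L² − h²) = -30.995279 + 105.265255 = 74.269977

θ=143°: 81.0913
θ=179°: 74.2700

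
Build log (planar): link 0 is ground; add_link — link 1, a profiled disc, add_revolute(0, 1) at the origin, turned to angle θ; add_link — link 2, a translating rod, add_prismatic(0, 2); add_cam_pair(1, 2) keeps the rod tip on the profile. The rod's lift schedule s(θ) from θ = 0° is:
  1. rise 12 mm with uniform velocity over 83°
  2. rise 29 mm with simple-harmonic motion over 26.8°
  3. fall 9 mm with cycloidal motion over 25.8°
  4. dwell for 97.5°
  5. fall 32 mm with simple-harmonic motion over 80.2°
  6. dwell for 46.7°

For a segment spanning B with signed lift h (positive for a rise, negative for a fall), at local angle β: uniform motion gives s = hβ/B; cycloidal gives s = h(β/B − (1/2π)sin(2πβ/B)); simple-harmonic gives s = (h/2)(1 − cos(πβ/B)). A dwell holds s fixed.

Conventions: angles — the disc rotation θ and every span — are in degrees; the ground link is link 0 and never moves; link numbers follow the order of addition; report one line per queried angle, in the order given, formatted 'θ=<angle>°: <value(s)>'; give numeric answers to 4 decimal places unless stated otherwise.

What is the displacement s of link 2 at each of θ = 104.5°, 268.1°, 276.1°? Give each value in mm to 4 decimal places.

seg 1 [0°–83°] uniform, h=12: full span → s += 12 → s = 12.0000
seg 2 [83°–109.8°] simple-harmonic, h=29: θ=104.5° here. β=21.5, B=26.8. 29/2·(1 − cos(π·0.8022)) = 26.2904 → s = 38.2904
seg 2 [83°–109.8°] simple-harmonic, h=29: full span → s += 29 → s = 41.0000
seg 3 [109.8°–135.6°] cycloidal, h=-9: full span → s += -9 → s = 32.0000
seg 4 [135.6°–233.1°] dwell: s stays 32.0000
seg 5 [233.1°–313.3°] simple-harmonic, h=-32: θ=268.1° here. β=35, B=80.2. -32/2·(1 − cos(π·0.4364)) = -12.8248 → s = 19.1752
seg 5 [233.1°–313.3°] simple-harmonic, h=-32: θ=276.1° here. β=43, B=80.2. -32/2·(1 − cos(π·0.5362)) = -17.8137 → s = 14.1863

θ=104.5°: 38.2904
θ=268.1°: 19.1752
θ=276.1°: 14.1863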